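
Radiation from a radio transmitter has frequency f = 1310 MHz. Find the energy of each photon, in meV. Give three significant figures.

First convert: f = 1310 MHz = 1.31 × 10^9 Hz.
The photon relation is E = hf, giving E = 8.680 × 10^-25 J.
Converting to meV: E = 0.005418 meV ≈ 5.42 × 10^-3 meV.

5.42 × 10^-3 meV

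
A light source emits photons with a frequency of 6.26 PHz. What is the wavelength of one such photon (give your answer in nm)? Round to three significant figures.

47.9 nm

First convert: f = 6.26 PHz = 6.26e15 Hz.
For a photon λ = c/f, so λ = 4.789e-8 m.
Converting to nm: λ = 47.89 nm ≈ 47.9 nm.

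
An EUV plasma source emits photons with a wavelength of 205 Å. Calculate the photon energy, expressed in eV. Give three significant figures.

60.5 eV

Take h = 6.62607015e-34 J·s, c = 2.99792458e8 m/s, 1 eV = 1.602176634e-19 J.
Convert to SI: λ = 205 Å = 2.05e-8 m.
For a photon E = hc/λ, so E = 9.690e-18 J.
Converting to eV: E = 60.48 eV ≈ 60.5 eV.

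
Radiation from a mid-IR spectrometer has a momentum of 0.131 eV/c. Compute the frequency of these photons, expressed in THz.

Use h = 6.62607015·10^-34 J·s, c = 2.99792458·10^8 m/s, 1 eV = 1.602176634·10^-19 J.
First convert: p = 0.131 eV/c = 7.0010·10^-29 kg·m/s.
Apply f = pc/h: f = 3.168·10^13 Hz.
Converting to THz: f = 31.68 THz ≈ 31.7 THz.

31.7 THz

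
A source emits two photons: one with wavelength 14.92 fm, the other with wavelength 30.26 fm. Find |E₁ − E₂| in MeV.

Using E = hc/λ: E₁ = 1.3314 × 10^-11 J, E₂ = 6.5646 × 10^-12 J.
|ΔE| = |1.3314 × 10^-11 − 6.5646 × 10^-12| = 6.75 × 10^-12 J = 42.1 MeV.

42.1 MeV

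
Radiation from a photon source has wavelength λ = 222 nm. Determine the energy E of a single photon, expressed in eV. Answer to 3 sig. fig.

First convert: λ = 222 nm = 2.22 × 10^-7 m.
For a photon E = hc/λ, so E = 8.948 × 10^-19 J.
Converting to eV: E = 5.585 eV ≈ 5.58 eV.

5.58 eV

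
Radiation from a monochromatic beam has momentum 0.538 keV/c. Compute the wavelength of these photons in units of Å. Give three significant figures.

(h = 6.62607015e-34 J·s, c = 2.99792458e8 m/s, 1 eV = 1.602176634e-19 J.)
In SI units: p = 0.538 keV/c = 2.8752e-25 kg·m/s.
Apply λ = h/p: λ = 2.305e-9 m.
Converting to Å: λ = 23.05 Å ≈ 23.0 Å.

23.0 Å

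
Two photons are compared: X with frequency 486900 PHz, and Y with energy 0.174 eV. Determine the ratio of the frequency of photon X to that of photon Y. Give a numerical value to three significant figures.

1.16 × 10^7

f_X = 4.869 × 10^20 Hz (from frequency = 486900 PHz, via f given directly).
f_Y = 4.207 × 10^13 Hz (from energy = 0.174 eV, via f = E/h).
Ratio = 4.869 × 10^20 / 4.207 × 10^13 = 1.16 × 10^7.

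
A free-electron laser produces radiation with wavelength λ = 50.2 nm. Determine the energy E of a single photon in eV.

24.7 eV

Use h = 6.62607015 × 10^-34 J·s, c = 2.99792458 × 10^8 m/s, 1 eV = 1.602176634 × 10^-19 J.
Convert to SI: λ = 50.2 nm = 5.02 × 10^-8 m.
For a photon E = hc/λ, so E = 3.957 × 10^-18 J.
Converting to eV: E = 24.70 eV ≈ 24.7 eV.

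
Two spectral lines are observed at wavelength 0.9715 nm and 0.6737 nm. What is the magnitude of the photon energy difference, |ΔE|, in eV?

Using E = hc/λ: E₁ = 2.0447 × 10^-16 J, E₂ = 2.9486 × 10^-16 J.
|ΔE| = |2.0447 × 10^-16 − 2.9486 × 10^-16| = 9.04 × 10^-17 J = 564 eV.

564 eV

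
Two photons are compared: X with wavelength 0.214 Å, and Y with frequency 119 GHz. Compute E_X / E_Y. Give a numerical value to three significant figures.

E_X = 9.282e-15 J (from wavelength = 0.214 Å, via E = hc/λ).
E_Y = 7.885e-23 J (from frequency = 119 GHz, via E = hf).
Ratio = 9.282e-15 / 7.885e-23 = 1.18e8.

1.18e8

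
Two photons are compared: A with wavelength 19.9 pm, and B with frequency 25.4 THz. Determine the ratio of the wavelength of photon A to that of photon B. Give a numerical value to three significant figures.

1.69 × 10^-6

λ_A = 1.990 × 10^-11 m (from wavelength = 19.9 pm, via λ given directly).
λ_B = 1.180 × 10^-5 m (from frequency = 25.4 THz, via λ = c/f).
Ratio = 1.990 × 10^-11 / 1.180 × 10^-5 = 1.69 × 10^-6.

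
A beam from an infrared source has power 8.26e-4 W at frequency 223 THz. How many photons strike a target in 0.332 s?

Total energy: E_total = P·t = 8.26e-4 × 0.332 = 2.742e-4 J.
Per-photon energy: E = 1.478e-19 J.
N = E_total / E_photon = 1.86e15.

1.86e15 photons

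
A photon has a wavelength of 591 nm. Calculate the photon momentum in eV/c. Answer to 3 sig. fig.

Take h = 6.62607015e-34 J·s, c = 2.99792458e8 m/s, 1 eV = 1.602176634e-19 J.
Convert to SI: λ = 591 nm = 5.91e-7 m.
For a photon p = h/λ, so p = 1.121e-27 kg·m/s.
Converting to eV/c: p = 2.098 eV/c ≈ 2.10 eV/c.

2.10 eV/c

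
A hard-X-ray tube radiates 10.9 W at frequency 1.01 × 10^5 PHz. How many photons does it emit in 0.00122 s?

Total energy: E_total = P·t = 10.9 × 0.00122 = 0.01330 J.
Per-photon energy: E = 6.692 × 10^-14 J.
N = E_total / E_photon = 1.99 × 10^11.

1.99 × 10^11 photons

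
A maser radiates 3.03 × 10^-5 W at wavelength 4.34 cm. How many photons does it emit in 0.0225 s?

Total energy: E_total = P·t = 3.03 × 10^-5 × 0.0225 = 6.817 × 10^-7 J.
Per-photon energy: E = 4.577 × 10^-24 J.
N = E_total / E_photon = 1.49 × 10^17.

1.49 × 10^17 photons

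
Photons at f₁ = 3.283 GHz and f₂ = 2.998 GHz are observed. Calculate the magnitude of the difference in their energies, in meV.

Using E = hf: E₁ = 2.1753·10^-24 J, E₂ = 1.9865·10^-24 J.
|ΔE| = |2.1753·10^-24 − 1.9865·10^-24| = 1.89·10^-25 J = 1.18·10^-3 meV.

1.18·10^-3 meV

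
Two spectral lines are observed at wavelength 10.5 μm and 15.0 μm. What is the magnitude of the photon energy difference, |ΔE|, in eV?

Using E = hc/λ: E₁ = 1.892·10^-20 J, E₂ = 1.324·10^-20 J.
|ΔE| = |1.892·10^-20 − 1.324·10^-20| = 5.68·10^-21 J = 0.0354 eV.

0.0354 eV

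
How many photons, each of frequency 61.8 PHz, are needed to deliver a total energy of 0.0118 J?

2.88e14 photons

Per-photon energy: E = 4.095e-17 J (from frequency = 61.8 PHz).
N = E_total / E_photon = 0.0118 J / 4.095e-17 J = 2.88e14.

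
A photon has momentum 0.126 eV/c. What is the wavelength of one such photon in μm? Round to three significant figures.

In SI units: p = 0.126 eV/c = 6.7338e-29 kg·m/s.
The photon relation is λ = h/p, giving λ = 9.840e-6 m.
Converting to μm: λ = 9.840 μm ≈ 9.84 μm.

9.84 μm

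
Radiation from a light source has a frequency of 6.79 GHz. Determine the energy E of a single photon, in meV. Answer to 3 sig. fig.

First convert: f = 6.79 GHz = 6.79e9 Hz.
The photon relation is E = hf, giving E = 4.499e-24 J.
Converting to meV: E = 0.02808 meV ≈ 0.0281 meV.

0.0281 meV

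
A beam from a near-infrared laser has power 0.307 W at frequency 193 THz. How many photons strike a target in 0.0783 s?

1.88 × 10^17 photons

Total energy: E_total = P·t = 0.307 × 0.0783 = 0.02404 J.
Per-photon energy: E = 1.279 × 10^-19 J.
N = E_total / E_photon = 1.88 × 10^17.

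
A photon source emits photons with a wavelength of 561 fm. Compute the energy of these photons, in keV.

2210 keV

Take h = 6.62607015 × 10^-34 J·s, c = 2.99792458 × 10^8 m/s, 1 eV = 1.602176634 × 10^-19 J.
Convert to SI: λ = 561 fm = 5.61 × 10^-13 m.
For a photon E = hc/λ, so E = 3.541 × 10^-13 J.
Converting to keV: E = 2210 keV ≈ 2210 keV.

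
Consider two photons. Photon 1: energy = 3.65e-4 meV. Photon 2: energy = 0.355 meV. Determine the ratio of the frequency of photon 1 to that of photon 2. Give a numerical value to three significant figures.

f_1 = 8.826e7 Hz (from energy = 3.65e-4 meV, via f = E/h).
f_2 = 8.584e10 Hz (from energy = 0.355 meV, via f = E/h).
Ratio = 8.826e7 / 8.584e10 = 1.03e-3.

1.03e-3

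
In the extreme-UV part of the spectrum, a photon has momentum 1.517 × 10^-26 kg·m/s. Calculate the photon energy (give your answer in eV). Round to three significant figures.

Take c = 2.99792458 × 10^8 m/s, 1 eV = 1.602176634 × 10^-19 J.
Since E = pc for a photon, E = 4.548 × 10^-18 J.
Converting to eV: E = 28.39 eV ≈ 28.4 eV.

28.4 eV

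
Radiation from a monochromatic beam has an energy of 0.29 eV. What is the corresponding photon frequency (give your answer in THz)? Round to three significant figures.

70.1 THz

Convert to SI: E = 0.29 eV = 4.6463e-20 J.
For a photon f = E/h, so f = 7.012e13 Hz.
Converting to THz: f = 70.12 THz ≈ 70.1 THz.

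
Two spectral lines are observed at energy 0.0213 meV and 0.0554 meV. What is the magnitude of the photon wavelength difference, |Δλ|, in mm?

Using λ = hc/E: λ₁ = 0.05821 m, λ₂ = 0.02238 m.
|Δλ| = |0.05821 − 0.02238| = 0.0358 m = 35.8 mm.

35.8 mm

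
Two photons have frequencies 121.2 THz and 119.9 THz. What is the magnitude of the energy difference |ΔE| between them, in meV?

5.38 meV

Using E = hf: E₁ = 8.0308e-20 J, E₂ = 7.9447e-20 J.
|ΔE| = |8.0308e-20 − 7.9447e-20| = 8.61e-22 J = 5.38 meV.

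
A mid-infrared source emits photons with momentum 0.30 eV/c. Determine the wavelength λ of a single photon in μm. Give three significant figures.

(h = 6.62607015·10^-34 J·s, c = 2.99792458·10^8 m/s, 1 eV = 1.602176634·10^-19 J.)
Convert to SI: p = 0.30 eV/c = 1.6033·10^-28 kg·m/s.
For a photon λ = h/p, so λ = 4.133·10^-6 m.
Converting to μm: λ = 4.133 μm ≈ 4.13 μm.

4.13 μm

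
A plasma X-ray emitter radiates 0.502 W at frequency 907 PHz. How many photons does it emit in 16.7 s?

1.39 × 10^16 photons

Total energy: E_total = P·t = 0.502 × 16.7 = 8.383 J.
Per-photon energy: E = 6.010 × 10^-16 J.
N = E_total / E_photon = 1.39 × 10^16.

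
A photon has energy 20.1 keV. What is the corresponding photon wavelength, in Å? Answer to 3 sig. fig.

0.617 Å

Convert to SI: E = 20.1 keV = 3.2204e-15 J.
For a photon λ = hc/E, so λ = 6.168e-11 m.
Converting to Å: λ = 0.6168 Å ≈ 0.617 Å.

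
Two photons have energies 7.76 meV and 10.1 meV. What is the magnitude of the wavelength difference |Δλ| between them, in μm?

Using λ = hc/E: λ₁ = 1.598e-4 m, λ₂ = 1.228e-4 m.
|Δλ| = |1.598e-4 − 1.228e-4| = 3.70e-5 m = 37.0 μm.

37.0 μm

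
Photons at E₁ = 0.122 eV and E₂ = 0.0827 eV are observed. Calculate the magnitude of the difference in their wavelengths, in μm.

4.83 μm

Using λ = hc/E: λ₁ = 1.016e-5 m, λ₂ = 1.499e-5 m.
|Δλ| = |1.016e-5 − 1.499e-5| = 4.83e-6 m = 4.83 μm.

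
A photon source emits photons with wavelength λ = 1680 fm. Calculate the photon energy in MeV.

Take h = 6.62607015·10^-34 J·s, c = 2.99792458·10^8 m/s, 1 eV = 1.602176634·10^-19 J.
First convert: λ = 1680 fm = 1.68·10^-12 m.
Since E = hc/λ for a photon, E = 1.182·10^-13 J.
Converting to MeV: E = 0.7380 MeV ≈ 0.738 MeV.

0.738 MeV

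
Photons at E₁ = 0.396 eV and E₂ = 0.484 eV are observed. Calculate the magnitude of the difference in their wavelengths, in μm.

Using λ = hc/E: λ₁ = 3.131e-6 m, λ₂ = 2.562e-6 m.
|Δλ| = |3.131e-6 − 2.562e-6| = 5.69e-7 m = 0.569 μm.

0.569 μm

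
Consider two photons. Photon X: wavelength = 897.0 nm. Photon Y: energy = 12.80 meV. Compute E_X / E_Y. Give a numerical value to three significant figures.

108

E_X = 2.215e-19 J (from wavelength = 897.0 nm, via E = hc/λ).
E_Y = 2.051e-21 J (from energy = 12.80 meV, via E given directly).
Ratio = 2.215e-19 / 2.051e-21 = 108.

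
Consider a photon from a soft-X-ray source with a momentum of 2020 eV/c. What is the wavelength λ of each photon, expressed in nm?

Convert to SI: p = 2020 eV/c = 1.0795e-24 kg·m/s.
The photon relation is λ = h/p, giving λ = 6.138e-10 m.
Converting to nm: λ = 0.6138 nm ≈ 0.614 nm.

0.614 nm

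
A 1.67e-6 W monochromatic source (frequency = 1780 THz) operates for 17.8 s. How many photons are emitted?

2.52e13 photons

Total energy: E_total = P·t = 1.67e-6 × 17.8 = 2.973e-5 J.
Per-photon energy: E = 1.179e-18 J.
N = E_total / E_photon = 2.52e13.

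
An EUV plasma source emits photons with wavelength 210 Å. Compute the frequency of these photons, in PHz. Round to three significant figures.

14.3 PHz

Use c = 2.99792458 × 10^8 m/s.
First convert: λ = 210 Å = 2.1 × 10^-8 m.
The photon relation is f = c/λ, giving f = 1.428 × 10^16 Hz.
Converting to PHz: f = 14.28 PHz ≈ 14.3 PHz.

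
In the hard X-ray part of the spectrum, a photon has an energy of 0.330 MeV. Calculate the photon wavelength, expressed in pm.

Use h = 6.62607015e-34 J·s, c = 2.99792458e8 m/s, 1 eV = 1.602176634e-19 J.
Convert to SI: E = 0.330 MeV = 5.2872e-14 J.
For a photon λ = hc/E, so λ = 3.757e-12 m.
Converting to pm: λ = 3.757 pm ≈ 3.76 pm.

3.76 pm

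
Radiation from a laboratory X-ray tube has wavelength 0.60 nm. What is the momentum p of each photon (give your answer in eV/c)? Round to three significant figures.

Convert to SI: λ = 0.60 nm = 6.0e-10 m.
The photon relation is p = h/λ, giving p = 1.104e-24 kg·m/s.
Converting to eV/c: p = 2066 eV/c ≈ 2070 eV/c.

2070 eV/c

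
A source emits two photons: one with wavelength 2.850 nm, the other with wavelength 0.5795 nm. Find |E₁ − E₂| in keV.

1.70 keV

Using E = hc/λ: E₁ = 6.9700e-17 J, E₂ = 3.4279e-16 J.
|ΔE| = |6.9700e-17 − 3.4279e-16| = 2.73e-16 J = 1.70 keV.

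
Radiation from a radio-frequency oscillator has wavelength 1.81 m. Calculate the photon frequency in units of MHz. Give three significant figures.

166 MHz

(c = 2.99792458e8 m/s.)
For a photon f = c/λ, so f = 1.656e8 Hz.
Converting to MHz: f = 165.6 MHz ≈ 166 MHz.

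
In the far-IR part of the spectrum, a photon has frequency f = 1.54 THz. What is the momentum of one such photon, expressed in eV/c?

6.37e-3 eV/c

First convert: f = 1.54 THz = 1.54e12 Hz.
Apply p = hf/c: p = 3.404e-30 kg·m/s.
Converting to eV/c: p = 0.006369 eV/c ≈ 6.37e-3 eV/c.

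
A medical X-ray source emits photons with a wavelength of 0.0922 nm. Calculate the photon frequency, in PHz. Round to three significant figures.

3250 PHz

Take c = 2.99792458 × 10^8 m/s.
In SI units: λ = 0.0922 nm = 9.22 × 10^-11 m.
For a photon f = c/λ, so f = 3.252 × 10^18 Hz.
Converting to PHz: f = 3252 PHz ≈ 3250 PHz.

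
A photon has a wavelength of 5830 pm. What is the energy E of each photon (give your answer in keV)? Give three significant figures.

0.213 keV

In SI units: λ = 5830 pm = 5.83e-9 m.
For a photon E = hc/λ, so E = 3.407e-17 J.
Converting to keV: E = 0.2127 keV ≈ 0.213 keV.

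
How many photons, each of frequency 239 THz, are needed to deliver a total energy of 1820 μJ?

Per-photon energy: E = 1.584e-19 J (from frequency = 239 THz).
N = E_total / E_photon = 0.00182 J / 1.584e-19 J = 1.15e16.

1.15e16 photons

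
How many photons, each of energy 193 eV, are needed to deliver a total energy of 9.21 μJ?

2.98e11 photons

Per-photon energy: E = 3.092e-17 J (from energy = 193 eV).
N = E_total / E_photon = 9.21e-6 J / 3.092e-17 J = 2.98e11.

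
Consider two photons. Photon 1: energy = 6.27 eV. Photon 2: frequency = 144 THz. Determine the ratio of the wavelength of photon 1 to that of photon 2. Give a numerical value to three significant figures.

λ_1 = 1.977 × 10^-7 m (from energy = 6.27 eV, via λ = hc/E).
λ_2 = 2.082 × 10^-6 m (from frequency = 144 THz, via λ = c/f).
Ratio = 1.977 × 10^-7 / 2.082 × 10^-6 = 0.0950.

0.0950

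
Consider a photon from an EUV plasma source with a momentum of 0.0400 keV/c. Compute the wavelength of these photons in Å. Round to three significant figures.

310 Å

Use h = 6.62607015e-34 J·s, c = 2.99792458e8 m/s, 1 eV = 1.602176634e-19 J.
First convert: p = 0.0400 keV/c = 2.1377e-26 kg·m/s.
The photon relation is λ = h/p, giving λ = 3.100e-8 m.
Converting to Å: λ = 310.0 Å ≈ 310 Å.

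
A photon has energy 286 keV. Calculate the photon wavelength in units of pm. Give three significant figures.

Take h = 6.62607015e-34 J·s, c = 2.99792458e8 m/s, 1 eV = 1.602176634e-19 J.
First convert: E = 286 keV = 4.5822e-14 J.
Since λ = hc/E for a photon, λ = 4.335e-12 m.
Converting to pm: λ = 4.335 pm ≈ 4.34 pm.

4.34 pm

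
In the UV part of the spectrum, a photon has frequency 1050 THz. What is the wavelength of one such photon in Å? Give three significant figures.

2860 Å

First convert: f = 1050 THz = 1.05e15 Hz.
Since λ = c/f for a photon, λ = 2.855e-7 m.
Converting to Å: λ = 2855 Å ≈ 2860 Å.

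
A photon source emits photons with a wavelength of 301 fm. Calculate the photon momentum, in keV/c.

4120 keV/c

Take h = 6.62607015 × 10^-34 J·s, c = 2.99792458 × 10^8 m/s, 1 eV = 1.602176634 × 10^-19 J.
Convert to SI: λ = 301 fm = 3.01 × 10^-13 m.
For a photon p = h/λ, so p = 2.201 × 10^-21 kg·m/s.
Converting to keV/c: p = 4119 keV/c ≈ 4120 keV/c.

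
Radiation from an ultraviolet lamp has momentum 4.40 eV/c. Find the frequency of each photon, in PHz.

Take h = 6.62607015e-34 J·s, c = 2.99792458e8 m/s, 1 eV = 1.602176634e-19 J.
In SI units: p = 4.40 eV/c = 2.3515e-27 kg·m/s.
For a photon f = pc/h, so f = 1.064e15 Hz.
Converting to PHz: f = 1.064 PHz ≈ 1.06 PHz.

1.06 PHz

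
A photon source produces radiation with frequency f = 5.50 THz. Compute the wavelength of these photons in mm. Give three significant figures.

0.0545 mm

In SI units: f = 5.50 THz = 5.50e12 Hz.
Since λ = c/f for a photon, λ = 5.451e-5 m.
Converting to mm: λ = 0.05451 mm ≈ 0.0545 mm.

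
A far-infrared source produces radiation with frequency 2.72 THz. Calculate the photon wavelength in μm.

110 μm

Take c = 2.99792458 × 10^8 m/s.
In SI units: f = 2.72 THz = 2.72 × 10^12 Hz.
Apply λ = c/f: λ = 1.102 × 10^-4 m.
Converting to μm: λ = 110.2 μm ≈ 110 μm.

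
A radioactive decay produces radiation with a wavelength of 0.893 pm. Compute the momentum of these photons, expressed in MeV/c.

Convert to SI: λ = 0.893 pm = 8.93 × 10^-13 m.
For a photon p = h/λ, so p = 7.420 × 10^-22 kg·m/s.
Converting to MeV/c: p = 1.388 MeV/c ≈ 1.39 MeV/c.

1.39 MeV/c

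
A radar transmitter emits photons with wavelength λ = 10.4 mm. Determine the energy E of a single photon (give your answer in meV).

Take h = 6.62607015 × 10^-34 J·s, c = 2.99792458 × 10^8 m/s, 1 eV = 1.602176634 × 10^-19 J.
In SI units: λ = 10.4 mm = 0.0104 m.
Apply E = hc/λ: E = 1.910 × 10^-23 J.
Converting to meV: E = 0.1192 meV ≈ 0.119 meV.

0.119 meV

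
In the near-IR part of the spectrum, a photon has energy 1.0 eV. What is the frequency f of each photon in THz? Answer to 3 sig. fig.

First convert: E = 1.0 eV = 1.6022e-19 J.
The photon relation is f = E/h, giving f = 2.418e14 Hz.
Converting to THz: f = 241.8 THz ≈ 242 THz.

242 THz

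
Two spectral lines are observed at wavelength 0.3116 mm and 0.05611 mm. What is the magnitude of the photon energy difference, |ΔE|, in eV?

0.0181 eV

Using E = hc/λ: E₁ = 6.3750·10^-22 J, E₂ = 3.5403·10^-21 J.
|ΔE| = |6.3750·10^-22 − 3.5403·10^-21| = 2.90·10^-21 J = 0.0181 eV.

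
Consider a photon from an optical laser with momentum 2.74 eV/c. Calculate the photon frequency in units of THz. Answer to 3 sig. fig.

(h = 6.62607015·10^-34 J·s, c = 2.99792458·10^8 m/s, 1 eV = 1.602176634·10^-19 J.)
First convert: p = 2.74 eV/c = 1.4643·10^-27 kg·m/s.
The photon relation is f = pc/h, giving f = 6.625·10^14 Hz.
Converting to THz: f = 662.5 THz ≈ 663 THz.

663 THz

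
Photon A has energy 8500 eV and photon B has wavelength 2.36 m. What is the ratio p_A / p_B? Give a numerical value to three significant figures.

1.62 × 10^10

p_A = 4.543 × 10^-24 kg·m/s (from energy = 8500 eV, via p = E/c).
p_B = 2.808 × 10^-34 kg·m/s (from wavelength = 2.36 m, via p = h/λ).
Ratio = 4.543 × 10^-24 / 2.808 × 10^-34 = 1.62 × 10^10.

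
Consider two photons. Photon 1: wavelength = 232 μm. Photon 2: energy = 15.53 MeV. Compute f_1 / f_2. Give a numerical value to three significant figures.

3.44e-10

f_1 = 1.292e12 Hz (from wavelength = 232 μm, via f = c/λ).
f_2 = 3.755e21 Hz (from energy = 15.53 MeV, via f = E/h).
Ratio = 1.292e12 / 3.755e21 = 3.44e-10.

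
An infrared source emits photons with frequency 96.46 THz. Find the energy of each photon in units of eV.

Take h = 6.62607015 × 10^-34 J·s, 1 eV = 1.602176634 × 10^-19 J.
Convert to SI: f = 96.46 THz = 9.646 × 10^13 Hz.
Apply E = hf: E = 6.392 × 10^-20 J.
Converting to eV: E = 0.3989 eV ≈ 0.399 eV.

0.399 eV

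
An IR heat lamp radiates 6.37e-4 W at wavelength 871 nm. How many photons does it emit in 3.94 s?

1.10e16 photons

Total energy: E_total = P·t = 6.37e-4 × 3.94 = 0.002510 J.
Per-photon energy: E = 2.281e-19 J.
N = E_total / E_photon = 1.10e16.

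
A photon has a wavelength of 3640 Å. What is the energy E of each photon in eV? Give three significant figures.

Take h = 6.62607015 × 10^-34 J·s, c = 2.99792458 × 10^8 m/s, 1 eV = 1.602176634 × 10^-19 J.
Convert to SI: λ = 3640 Å = 3.64 × 10^-7 m.
For a photon E = hc/λ, so E = 5.457 × 10^-19 J.
Converting to eV: E = 3.406 eV ≈ 3.41 eV.

3.41 eV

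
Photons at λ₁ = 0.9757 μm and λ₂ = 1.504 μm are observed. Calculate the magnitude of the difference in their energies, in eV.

0.446 eV

Using E = hc/λ: E₁ = 2.0359 × 10^-19 J, E₂ = 1.3208 × 10^-19 J.
|ΔE| = |2.0359 × 10^-19 − 1.3208 × 10^-19| = 7.15 × 10^-20 J = 0.446 eV.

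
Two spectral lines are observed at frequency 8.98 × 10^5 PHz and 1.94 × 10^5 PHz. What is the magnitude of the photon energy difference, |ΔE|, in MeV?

Using E = hf: E₁ = 5.950 × 10^-13 J, E₂ = 1.285 × 10^-13 J.
|ΔE| = |5.950 × 10^-13 − 1.285 × 10^-13| = 4.66 × 10^-13 J = 2.91 MeV.

2.91 MeV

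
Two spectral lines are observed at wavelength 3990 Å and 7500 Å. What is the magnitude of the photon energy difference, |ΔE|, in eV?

Using E = hc/λ: E₁ = 4.979e-19 J, E₂ = 2.649e-19 J.
|ΔE| = |4.979e-19 − 2.649e-19| = 2.33e-19 J = 1.45 eV.

1.45 eV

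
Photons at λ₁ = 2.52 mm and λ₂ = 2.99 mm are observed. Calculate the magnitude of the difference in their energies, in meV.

Using E = hc/λ: E₁ = 7.883e-23 J, E₂ = 6.644e-23 J.
|ΔE| = |7.883e-23 − 6.644e-23| = 1.24e-23 J = 0.0773 meV.

0.0773 meV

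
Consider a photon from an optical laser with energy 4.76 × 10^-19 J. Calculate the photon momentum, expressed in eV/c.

Use c = 2.99792458 × 10^8 m/s, 1 eV = 1.602176634 × 10^-19 J.
The photon relation is p = E/c, giving p = 1.588 × 10^-27 kg·m/s.
Converting to eV/c: p = 2.971 eV/c ≈ 2.97 eV/c.

2.97 eV/c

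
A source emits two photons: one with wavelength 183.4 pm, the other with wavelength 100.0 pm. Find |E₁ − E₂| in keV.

5.64 keV

Using E = hc/λ: E₁ = 1.0831 × 10^-15 J, E₂ = 1.9864 × 10^-15 J.
|ΔE| = |1.0831 × 10^-15 − 1.9864 × 10^-15| = 9.03 × 10^-16 J = 5.64 keV.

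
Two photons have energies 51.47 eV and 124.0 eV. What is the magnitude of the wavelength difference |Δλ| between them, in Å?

141 Å

Using λ = hc/E: λ₁ = 2.4089e-8 m, λ₂ = 9.9987e-9 m.
|Δλ| = |2.4089e-8 − 9.9987e-9| = 1.41e-8 m = 141 Å.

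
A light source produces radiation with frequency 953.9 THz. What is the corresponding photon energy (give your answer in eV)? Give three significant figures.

3.95 eV

In SI units: f = 953.9 THz = 9.539e14 Hz.
Apply E = hf: E = 6.321e-19 J.
Converting to eV: E = 3.945 eV ≈ 3.95 eV.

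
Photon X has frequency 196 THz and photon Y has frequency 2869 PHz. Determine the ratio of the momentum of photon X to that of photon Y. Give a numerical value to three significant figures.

6.83 × 10^-5

p_X = 4.332 × 10^-28 kg·m/s (from frequency = 196 THz, via p = hf/c).
p_Y = 6.341 × 10^-24 kg·m/s (from frequency = 2869 PHz, via p = hf/c).
Ratio = 4.332 × 10^-28 / 6.341 × 10^-24 = 6.83 × 10^-5.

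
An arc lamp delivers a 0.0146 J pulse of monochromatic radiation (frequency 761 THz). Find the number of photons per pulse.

2.90·10^16 photons

Per-photon energy: E = 5.042·10^-19 J (from frequency = 761 THz).
N = E_total / E_photon = 0.0146 J / 5.042·10^-19 J = 2.90·10^16.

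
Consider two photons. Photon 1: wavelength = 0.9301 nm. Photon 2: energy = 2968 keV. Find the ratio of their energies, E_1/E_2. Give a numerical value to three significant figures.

E_1 = 2.136e-16 J (from wavelength = 0.9301 nm, via E = hc/λ).
E_2 = 4.755e-13 J (from energy = 2968 keV, via E given directly).
Ratio = 2.136e-16 / 4.755e-13 = 4.49e-4.

4.49e-4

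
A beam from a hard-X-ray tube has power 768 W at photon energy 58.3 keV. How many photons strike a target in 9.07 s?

Total energy: E_total = P·t = 768 × 9.07 = 6966 J.
Per-photon energy: E = 9.341 × 10^-15 J.
N = E_total / E_photon = 7.46 × 10^17.

7.46 × 10^17 photons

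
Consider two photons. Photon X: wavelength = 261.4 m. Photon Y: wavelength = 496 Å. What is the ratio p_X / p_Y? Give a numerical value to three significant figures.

p_X = 2.535·10^-36 kg·m/s (from wavelength = 261.4 m, via p = h/λ).
p_Y = 1.336·10^-26 kg·m/s (from wavelength = 496 Å, via p = h/λ).
Ratio = 2.535·10^-36 / 1.336·10^-26 = 1.90·10^-10.

1.90·10^-10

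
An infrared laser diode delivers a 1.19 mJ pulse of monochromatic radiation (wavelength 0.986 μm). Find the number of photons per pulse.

Per-photon energy: E = 2.015 × 10^-19 J (from wavelength = 0.986 μm).
N = E_total / E_photon = 0.00119 J / 2.015 × 10^-19 J = 5.91 × 10^15.

5.91 × 10^15 photons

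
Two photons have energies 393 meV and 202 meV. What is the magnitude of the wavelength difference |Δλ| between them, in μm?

2.98 μm

Using λ = hc/E: λ₁ = 3.155e-6 m, λ₂ = 6.138e-6 m.
|Δλ| = |3.155e-6 − 6.138e-6| = 2.98e-6 m = 2.98 μm.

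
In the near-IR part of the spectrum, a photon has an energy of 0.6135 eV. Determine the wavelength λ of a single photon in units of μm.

2.02 μm

In SI units: E = 0.6135 eV = 9.8294 × 10^-20 J.
For a photon λ = hc/E, so λ = 2.021 × 10^-6 m.
Converting to μm: λ = 2.021 μm ≈ 2.02 μm.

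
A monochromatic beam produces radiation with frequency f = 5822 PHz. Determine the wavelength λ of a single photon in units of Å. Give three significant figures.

0.515 Å

Use c = 2.99792458e8 m/s.
Convert to SI: f = 5822 PHz = 5.822e18 Hz.
The photon relation is λ = c/f, giving λ = 5.149e-11 m.
Converting to Å: λ = 0.5149 Å ≈ 0.515 Å.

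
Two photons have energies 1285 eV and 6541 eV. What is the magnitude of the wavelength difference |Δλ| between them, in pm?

775 pm

Using λ = hc/E: λ₁ = 9.6486e-10 m, λ₂ = 1.8955e-10 m.
|Δλ| = |9.6486e-10 − 1.8955e-10| = 7.75e-10 m = 775 pm.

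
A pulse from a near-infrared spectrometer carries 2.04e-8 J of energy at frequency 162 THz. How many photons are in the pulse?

1.90e11 photons

Per-photon energy: E = 1.073e-19 J (from frequency = 162 THz).
N = E_total / E_photon = 2.04e-8 J / 1.073e-19 J = 1.90e11.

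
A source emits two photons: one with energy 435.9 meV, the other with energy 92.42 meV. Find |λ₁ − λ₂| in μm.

10.6 μm

Using λ = hc/E: λ₁ = 2.8443 × 10^-6 m, λ₂ = 1.3415 × 10^-5 m.
|Δλ| = |2.8443 × 10^-6 − 1.3415 × 10^-5| = 1.06 × 10^-5 m = 10.6 μm.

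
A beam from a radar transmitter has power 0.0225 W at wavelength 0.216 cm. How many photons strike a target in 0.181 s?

Total energy: E_total = P·t = 0.0225 × 0.181 = 0.004072 J.
Per-photon energy: E = 9.197 × 10^-23 J.
N = E_total / E_photon = 4.43 × 10^19.

4.43 × 10^19 photons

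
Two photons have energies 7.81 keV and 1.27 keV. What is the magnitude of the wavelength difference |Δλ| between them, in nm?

Using λ = hc/E: λ₁ = 1.588e-10 m, λ₂ = 9.763e-10 m.
|Δλ| = |1.588e-10 − 9.763e-10| = 8.18e-10 m = 0.818 nm.

0.818 nm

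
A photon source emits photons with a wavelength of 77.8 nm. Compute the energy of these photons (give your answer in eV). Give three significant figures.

Use h = 6.62607015 × 10^-34 J·s, c = 2.99792458 × 10^8 m/s, 1 eV = 1.602176634 × 10^-19 J.
Convert to SI: λ = 77.8 nm = 7.78 × 10^-8 m.
Since E = hc/λ for a photon, E = 2.553 × 10^-18 J.
Converting to eV: E = 15.94 eV ≈ 15.9 eV.

15.9 eV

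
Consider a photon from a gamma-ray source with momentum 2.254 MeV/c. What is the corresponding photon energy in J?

3.61e-13 J

Convert to SI: p = 2.254 MeV/c = 1.2046e-21 kg·m/s.
Since E = pc for a photon, E = 3.611e-13 J.
So E ≈ 3.61e-13 J.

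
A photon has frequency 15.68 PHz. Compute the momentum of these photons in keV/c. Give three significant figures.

(h = 6.62607015e-34 J·s, c = 2.99792458e8 m/s, 1 eV = 1.602176634e-19 J.)
In SI units: f = 15.68 PHz = 1.568e16 Hz.
Since p = hf/c for a photon, p = 3.466e-26 kg·m/s.
Converting to keV/c: p = 0.06485 keV/c ≈ 0.0648 keV/c.

0.0648 keV/c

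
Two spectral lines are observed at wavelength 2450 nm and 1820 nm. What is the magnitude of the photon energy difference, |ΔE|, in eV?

0.175 eV

Using E = hc/λ: E₁ = 8.108 × 10^-20 J, E₂ = 1.091 × 10^-19 J.
|ΔE| = |8.108 × 10^-20 − 1.091 × 10^-19| = 2.81 × 10^-20 J = 0.175 eV.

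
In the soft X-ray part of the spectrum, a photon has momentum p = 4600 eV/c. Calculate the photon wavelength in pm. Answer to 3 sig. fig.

270 pm

(h = 6.62607015 × 10^-34 J·s, c = 2.99792458 × 10^8 m/s, 1 eV = 1.602176634 × 10^-19 J.)
First convert: p = 4600 eV/c = 2.4584 × 10^-24 kg·m/s.
The photon relation is λ = h/p, giving λ = 2.695 × 10^-10 m.
Converting to pm: λ = 269.5 pm ≈ 270 pm.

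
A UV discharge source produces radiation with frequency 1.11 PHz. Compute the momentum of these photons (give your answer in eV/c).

Convert to SI: f = 1.11 PHz = 1.11e15 Hz.
Since p = hf/c for a photon, p = 2.453e-27 kg·m/s.
Converting to eV/c: p = 4.591 eV/c ≈ 4.59 eV/c.

4.59 eV/c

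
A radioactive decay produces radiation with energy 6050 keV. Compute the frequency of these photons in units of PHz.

1.46 × 10^6 PHz

Use h = 6.62607015 × 10^-34 J·s, 1 eV = 1.602176634 × 10^-19 J.
Convert to SI: E = 6050 keV = 9.6932 × 10^-13 J.
Since f = E/h for a photon, f = 1.463 × 10^21 Hz.
Converting to PHz: f = 1.463 × 10^6 PHz ≈ 1.46 × 10^6 PHz.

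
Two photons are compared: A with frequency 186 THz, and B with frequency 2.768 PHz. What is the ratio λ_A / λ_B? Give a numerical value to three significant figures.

14.9

λ_A = 1.612e-6 m (from frequency = 186 THz, via λ = c/f).
λ_B = 1.083e-7 m (from frequency = 2.768 PHz, via λ = c/f).
Ratio = 1.612e-6 / 1.083e-7 = 14.9.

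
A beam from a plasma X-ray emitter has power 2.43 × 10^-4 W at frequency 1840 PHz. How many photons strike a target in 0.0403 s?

8.03 × 10^9 photons

Total energy: E_total = P·t = 2.43 × 10^-4 × 0.0403 = 9.793 × 10^-6 J.
Per-photon energy: E = 1.219 × 10^-15 J.
N = E_total / E_photon = 8.03 × 10^9.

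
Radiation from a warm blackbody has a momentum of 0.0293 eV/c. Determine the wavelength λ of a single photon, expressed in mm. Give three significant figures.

0.0423 mm

In SI units: p = 0.0293 eV/c = 1.5659e-29 kg·m/s.
Since λ = h/p for a photon, λ = 4.232e-5 m.
Converting to mm: λ = 0.04232 mm ≈ 0.0423 mm.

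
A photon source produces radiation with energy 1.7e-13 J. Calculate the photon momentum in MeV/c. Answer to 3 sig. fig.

1.06 MeV/c

(c = 2.99792458e8 m/s, 1 eV = 1.602176634e-19 J.)
Since p = E/c for a photon, p = 5.671e-22 kg·m/s.
Converting to MeV/c: p = 1.061 MeV/c ≈ 1.06 MeV/c.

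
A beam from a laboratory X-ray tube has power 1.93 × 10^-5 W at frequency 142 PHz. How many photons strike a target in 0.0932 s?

1.91 × 10^10 photons

Total energy: E_total = P·t = 1.93 × 10^-5 × 0.0932 = 1.799 × 10^-6 J.
Per-photon energy: E = 9.409 × 10^-17 J.
N = E_total / E_photon = 1.91 × 10^10.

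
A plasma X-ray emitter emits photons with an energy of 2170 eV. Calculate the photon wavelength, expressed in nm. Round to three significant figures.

0.571 nm

(h = 6.62607015 × 10^-34 J·s, c = 2.99792458 × 10^8 m/s, 1 eV = 1.602176634 × 10^-19 J.)
First convert: E = 2170 eV = 3.4767 × 10^-16 J.
The photon relation is λ = hc/E, giving λ = 5.714 × 10^-10 m.
Converting to nm: λ = 0.5714 nm ≈ 0.571 nm.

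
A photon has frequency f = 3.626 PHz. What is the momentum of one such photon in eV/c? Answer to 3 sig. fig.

15.0 eV/c

Use h = 6.62607015·10^-34 J·s, c = 2.99792458·10^8 m/s, 1 eV = 1.602176634·10^-19 J.
First convert: f = 3.626 PHz = 3.626·10^15 Hz.
For a photon p = hf/c, so p = 8.014·10^-27 kg·m/s.
Converting to eV/c: p = 15.00 eV/c ≈ 15.0 eV/c.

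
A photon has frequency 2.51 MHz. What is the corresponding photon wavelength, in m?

Use c = 2.99792458 × 10^8 m/s.
In SI units: f = 2.51 MHz = 2.51 × 10^6 Hz.
For a photon λ = c/f, so λ = 119.4 m.
So λ ≈ 119 m.

119 m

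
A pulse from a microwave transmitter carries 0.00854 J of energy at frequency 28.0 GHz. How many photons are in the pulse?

4.60 × 10^20 photons

Per-photon energy: E = 1.855 × 10^-23 J (from frequency = 28.0 GHz).
N = E_total / E_photon = 0.00854 J / 1.855 × 10^-23 J = 4.60 × 10^20.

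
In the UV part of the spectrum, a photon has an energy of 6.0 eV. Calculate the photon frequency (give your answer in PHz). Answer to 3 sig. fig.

1.45 PHz

In SI units: E = 6.0 eV = 9.6131·10^-19 J.
For a photon f = E/h, so f = 1.451·10^15 Hz.
Converting to PHz: f = 1.451 PHz ≈ 1.45 PHz.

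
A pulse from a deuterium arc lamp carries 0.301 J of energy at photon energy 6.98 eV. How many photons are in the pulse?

Per-photon energy: E = 1.118e-18 J (from energy = 6.98 eV).
N = E_total / E_photon = 0.301 J / 1.118e-18 J = 2.69e17.

2.69e17 photons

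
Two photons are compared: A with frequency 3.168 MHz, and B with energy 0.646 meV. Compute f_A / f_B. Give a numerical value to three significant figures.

f_A = 3.168 × 10^6 Hz (from frequency = 3.168 MHz, via f given directly).
f_B = 1.562 × 10^11 Hz (from energy = 0.646 meV, via f = E/h).
Ratio = 3.168 × 10^6 / 1.562 × 10^11 = 2.03 × 10^-5.

2.03 × 10^-5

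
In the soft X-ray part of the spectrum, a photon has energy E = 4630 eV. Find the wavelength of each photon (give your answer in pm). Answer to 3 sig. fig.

Use h = 6.62607015e-34 J·s, c = 2.99792458e8 m/s, 1 eV = 1.602176634e-19 J.
First convert: E = 4630 eV = 7.4181e-16 J.
The photon relation is λ = hc/E, giving λ = 2.678e-10 m.
Converting to pm: λ = 267.8 pm ≈ 268 pm.

268 pm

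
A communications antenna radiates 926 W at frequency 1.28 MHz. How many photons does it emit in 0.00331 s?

3.61 × 10^27 photons

Total energy: E_total = P·t = 926 × 0.00331 = 3.065 J.
Per-photon energy: E = 8.481 × 10^-28 J.
N = E_total / E_photon = 3.61 × 10^27.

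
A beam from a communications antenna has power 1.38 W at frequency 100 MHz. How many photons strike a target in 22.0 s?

4.58 × 10^26 photons

Total energy: E_total = P·t = 1.38 × 22.0 = 30.36 J.
Per-photon energy: E = 6.626 × 10^-26 J.
N = E_total / E_photon = 4.58 × 10^26.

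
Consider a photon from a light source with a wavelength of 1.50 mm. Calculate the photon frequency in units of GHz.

200 GHz

Take c = 2.99792458 × 10^8 m/s.
In SI units: λ = 1.50 mm = 0.00150 m.
The photon relation is f = c/λ, giving f = 1.999 × 10^11 Hz.
Converting to GHz: f = 199.9 GHz ≈ 200 GHz.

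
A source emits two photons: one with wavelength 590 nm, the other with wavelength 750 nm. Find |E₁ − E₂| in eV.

0.448 eV

Using E = hc/λ: E₁ = 3.367 × 10^-19 J, E₂ = 2.649 × 10^-19 J.
|ΔE| = |3.367 × 10^-19 − 2.649 × 10^-19| = 7.18 × 10^-20 J = 0.448 eV.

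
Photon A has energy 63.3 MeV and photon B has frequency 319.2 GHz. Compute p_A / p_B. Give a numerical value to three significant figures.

p_A = 3.383·10^-20 kg·m/s (from energy = 63.3 MeV, via p = E/c).
p_B = 7.055·10^-31 kg·m/s (from frequency = 319.2 GHz, via p = hf/c).
Ratio = 3.383·10^-20 / 7.055·10^-31 = 4.80·10^10.

4.80·10^10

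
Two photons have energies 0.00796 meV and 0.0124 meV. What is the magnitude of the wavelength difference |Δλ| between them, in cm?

5.58 cm

Using λ = hc/E: λ₁ = 0.1558 m, λ₂ = 0.09999 m.
|Δλ| = |0.1558 − 0.09999| = 0.0558 m = 5.58 cm.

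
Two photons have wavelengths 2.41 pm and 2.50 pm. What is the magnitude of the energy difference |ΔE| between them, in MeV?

Using E = hc/λ: E₁ = 8.243 × 10^-14 J, E₂ = 7.946 × 10^-14 J.
|ΔE| = |8.243 × 10^-14 − 7.946 × 10^-14| = 2.97 × 10^-15 J = 0.0185 MeV.

0.0185 MeV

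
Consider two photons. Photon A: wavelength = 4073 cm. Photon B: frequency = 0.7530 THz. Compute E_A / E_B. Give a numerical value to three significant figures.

9.77 × 10^-6

E_A = 4.877 × 10^-27 J (from wavelength = 4073 cm, via E = hc/λ).
E_B = 4.989 × 10^-22 J (from frequency = 0.7530 THz, via E = hf).
Ratio = 4.877 × 10^-27 / 4.989 × 10^-22 = 9.77 × 10^-6.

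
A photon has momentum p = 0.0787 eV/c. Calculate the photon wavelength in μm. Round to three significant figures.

15.8 μm

First convert: p = 0.0787 eV/c = 4.2060e-29 kg·m/s.
Since λ = h/p for a photon, λ = 1.575e-5 m.
Converting to μm: λ = 15.75 μm ≈ 15.8 μm.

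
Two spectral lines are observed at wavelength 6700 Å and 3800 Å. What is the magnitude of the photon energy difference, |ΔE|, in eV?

1.41 eV

Using E = hc/λ: E₁ = 2.965 × 10^-19 J, E₂ = 5.227 × 10^-19 J.
|ΔE| = |2.965 × 10^-19 − 5.227 × 10^-19| = 2.26 × 10^-19 J = 1.41 eV.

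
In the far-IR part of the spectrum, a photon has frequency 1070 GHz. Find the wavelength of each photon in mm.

0.280 mm

Use c = 2.99792458 × 10^8 m/s.
Convert to SI: f = 1070 GHz = 1.07 × 10^12 Hz.
For a photon λ = c/f, so λ = 2.802 × 10^-4 m.
Converting to mm: λ = 0.2802 mm ≈ 0.280 mm.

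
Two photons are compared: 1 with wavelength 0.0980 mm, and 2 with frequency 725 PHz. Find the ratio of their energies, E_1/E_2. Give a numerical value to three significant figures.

4.22e-6

E_1 = 2.027e-21 J (from wavelength = 0.0980 mm, via E = hc/λ).
E_2 = 4.804e-16 J (from frequency = 725 PHz, via E = hf).
Ratio = 2.027e-21 / 4.804e-16 = 4.22e-6.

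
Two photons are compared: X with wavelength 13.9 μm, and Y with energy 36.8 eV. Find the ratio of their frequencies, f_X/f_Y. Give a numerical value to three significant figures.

2.42 × 10^-3

f_X = 2.157 × 10^13 Hz (from wavelength = 13.9 μm, via f = c/λ).
f_Y = 8.898 × 10^15 Hz (from energy = 36.8 eV, via f = E/h).
Ratio = 2.157 × 10^13 / 8.898 × 10^15 = 2.42 × 10^-3.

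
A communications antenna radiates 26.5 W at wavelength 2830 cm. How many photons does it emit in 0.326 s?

Total energy: E_total = P·t = 26.5 × 0.326 = 8.639 J.
Per-photon energy: E = 7.019e-27 J.
N = E_total / E_photon = 1.23e27.

1.23e27 photons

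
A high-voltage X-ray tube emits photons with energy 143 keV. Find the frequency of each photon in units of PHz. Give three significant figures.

3.46e4 PHz

(h = 6.62607015e-34 J·s, 1 eV = 1.602176634e-19 J.)
In SI units: E = 143 keV = 2.2911e-14 J.
The photon relation is f = E/h, giving f = 3.458e19 Hz.
Converting to PHz: f = 34580 PHz ≈ 3.46e4 PHz.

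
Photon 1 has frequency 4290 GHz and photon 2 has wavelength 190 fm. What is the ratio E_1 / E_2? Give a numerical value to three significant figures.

E_1 = 2.843e-21 J (from frequency = 4290 GHz, via E = hf).
E_2 = 1.045e-12 J (from wavelength = 190 fm, via E = hc/λ).
Ratio = 2.843e-21 / 1.045e-12 = 2.72e-9.

2.72e-9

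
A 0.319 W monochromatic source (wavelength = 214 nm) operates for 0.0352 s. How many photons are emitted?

1.21 × 10^16 photons

Total energy: E_total = P·t = 0.319 × 0.0352 = 0.01123 J.
Per-photon energy: E = 9.282 × 10^-19 J.
N = E_total / E_photon = 1.21 × 10^16.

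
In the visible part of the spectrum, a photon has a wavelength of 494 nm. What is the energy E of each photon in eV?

2.51 eV

Use h = 6.62607015e-34 J·s, c = 2.99792458e8 m/s, 1 eV = 1.602176634e-19 J.
First convert: λ = 494 nm = 4.94e-7 m.
The photon relation is E = hc/λ, giving E = 4.021e-19 J.
Converting to eV: E = 2.510 eV ≈ 2.51 eV.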